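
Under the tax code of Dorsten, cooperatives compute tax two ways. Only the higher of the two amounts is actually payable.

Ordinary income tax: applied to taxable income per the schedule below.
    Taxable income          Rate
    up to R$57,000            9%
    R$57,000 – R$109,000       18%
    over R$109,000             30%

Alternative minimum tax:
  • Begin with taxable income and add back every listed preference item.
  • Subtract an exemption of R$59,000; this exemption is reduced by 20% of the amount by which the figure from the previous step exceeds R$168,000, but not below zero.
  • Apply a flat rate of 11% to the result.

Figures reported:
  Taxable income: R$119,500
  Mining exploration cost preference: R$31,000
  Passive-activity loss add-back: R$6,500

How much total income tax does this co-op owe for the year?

Ordinary income tax:
  R$57,000 × 9% = R$5,130
  R$52,000 × 18% = R$9,360
  R$10,500 × 30% = R$3,150
  → R$17,640

Alternative minimum tax:
  Adjusted income: R$119,500 + R$31,000 + R$6,500 = R$157,000
  Exemption: R$157,000 ≤ R$168,000, so full R$59,000 applies
  Base: R$157,000 − R$59,000 = R$98,000
  R$98,000 × 11% = R$10,780

R$17,640 > R$10,780, so the ordinary income tax governs.

R$17,640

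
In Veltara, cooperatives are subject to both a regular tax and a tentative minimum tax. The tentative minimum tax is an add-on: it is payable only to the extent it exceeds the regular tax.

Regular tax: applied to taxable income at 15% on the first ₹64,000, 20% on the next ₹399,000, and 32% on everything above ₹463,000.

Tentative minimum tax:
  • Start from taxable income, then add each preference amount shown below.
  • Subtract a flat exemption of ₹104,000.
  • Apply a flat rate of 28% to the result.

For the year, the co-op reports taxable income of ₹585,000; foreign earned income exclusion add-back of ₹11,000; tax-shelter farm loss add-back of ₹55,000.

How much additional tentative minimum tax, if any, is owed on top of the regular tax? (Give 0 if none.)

Tentative minimum tax:
  Adjusted income: ₹585,000 + ₹11,000 + ₹55,000 = ₹651,000
  Less exemption ₹104,000 → base ₹547,000
  ₹547,000 × 28% = ₹153,160

Regular tax:
  ₹64,000 × 15% = ₹9,600
  ₹399,000 × 20% = ₹79,800
  ₹122,000 × 32% = ₹39,040
  → ₹128,440

Excess of tentative minimum tax over regular tax: ₹153,160 − ₹128,440 = ₹24,720.

₹24,720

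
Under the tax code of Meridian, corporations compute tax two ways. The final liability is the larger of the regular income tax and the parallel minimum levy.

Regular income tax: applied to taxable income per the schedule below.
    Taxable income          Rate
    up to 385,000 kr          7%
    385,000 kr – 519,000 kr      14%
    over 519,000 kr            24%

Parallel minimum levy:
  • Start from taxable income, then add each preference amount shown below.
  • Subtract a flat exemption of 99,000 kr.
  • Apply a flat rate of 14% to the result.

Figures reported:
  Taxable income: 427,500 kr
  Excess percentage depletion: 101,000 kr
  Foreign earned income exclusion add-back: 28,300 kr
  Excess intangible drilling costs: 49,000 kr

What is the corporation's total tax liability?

70,952 kr

Regular income tax:
  385,000 kr × 7% = 26,950 kr
  42,500 kr × 14% = 5,950 kr
  → 32,900 kr

Parallel minimum levy:
  Adjusted income: 427,500 kr + 101,000 kr + 28,300 kr + 49,000 kr = 605,800 kr
  Less exemption 99,000 kr → base 506,800 kr
  506,800 kr × 14% = 70,952 kr

70,952 kr > 32,900 kr, so the parallel minimum levy is the binding amount.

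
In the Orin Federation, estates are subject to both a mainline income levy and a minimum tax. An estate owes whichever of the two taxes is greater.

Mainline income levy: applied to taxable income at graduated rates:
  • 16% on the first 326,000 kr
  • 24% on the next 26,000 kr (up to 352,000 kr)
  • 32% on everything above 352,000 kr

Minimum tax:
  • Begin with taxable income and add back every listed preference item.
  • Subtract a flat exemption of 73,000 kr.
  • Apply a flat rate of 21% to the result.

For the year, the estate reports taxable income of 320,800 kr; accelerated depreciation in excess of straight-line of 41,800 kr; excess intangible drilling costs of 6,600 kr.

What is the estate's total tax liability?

62,202 kr

Minimum tax:
  Adjusted income: 320,800 kr + 41,800 kr + 6,600 kr = 369,200 kr
  Less exemption 73,000 kr → base 296,200 kr
  296,200 kr × 21% = 62,202 kr

Mainline income levy:
  320,800 kr × 16% = 51,328 kr

62,202 kr > 51,328 kr, so the minimum tax is the binding amount.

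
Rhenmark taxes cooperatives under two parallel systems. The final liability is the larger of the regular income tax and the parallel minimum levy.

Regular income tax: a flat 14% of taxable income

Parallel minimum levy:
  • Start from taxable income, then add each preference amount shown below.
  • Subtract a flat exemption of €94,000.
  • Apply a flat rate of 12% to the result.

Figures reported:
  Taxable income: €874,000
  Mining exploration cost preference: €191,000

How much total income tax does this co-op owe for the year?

€122,360

Regular income tax:
  €874,000 × 14% = €122,360

Parallel minimum levy:
  Adjusted income: €874,000 + €191,000 = €1,065,000
  Less exemption €94,000 → base €971,000
  €971,000 × 12% = €116,520

€122,360 > €116,520, so the regular income tax governs.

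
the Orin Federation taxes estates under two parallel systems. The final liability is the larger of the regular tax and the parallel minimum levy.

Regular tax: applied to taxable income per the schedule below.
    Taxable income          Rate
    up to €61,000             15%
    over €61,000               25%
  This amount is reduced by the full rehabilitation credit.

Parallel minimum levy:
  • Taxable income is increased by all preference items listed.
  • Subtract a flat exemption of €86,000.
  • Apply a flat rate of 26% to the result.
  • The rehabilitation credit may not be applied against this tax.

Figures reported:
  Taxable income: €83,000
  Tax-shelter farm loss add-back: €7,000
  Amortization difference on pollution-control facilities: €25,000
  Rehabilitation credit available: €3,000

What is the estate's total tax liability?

Parallel minimum levy:
  Adjusted income: €83,000 + €7,000 + €25,000 = €115,000
  Less exemption €86,000 → base €29,000
  €29,000 × 26% = €7,540

Regular tax:
  €61,000 × 15% = €9,150
  €22,000 × 25% = €5,500
  → €14,650
  Less rehabilitation credit €3,000 → €11,650

€11,650 > €7,540, so the regular tax governs.

€11,650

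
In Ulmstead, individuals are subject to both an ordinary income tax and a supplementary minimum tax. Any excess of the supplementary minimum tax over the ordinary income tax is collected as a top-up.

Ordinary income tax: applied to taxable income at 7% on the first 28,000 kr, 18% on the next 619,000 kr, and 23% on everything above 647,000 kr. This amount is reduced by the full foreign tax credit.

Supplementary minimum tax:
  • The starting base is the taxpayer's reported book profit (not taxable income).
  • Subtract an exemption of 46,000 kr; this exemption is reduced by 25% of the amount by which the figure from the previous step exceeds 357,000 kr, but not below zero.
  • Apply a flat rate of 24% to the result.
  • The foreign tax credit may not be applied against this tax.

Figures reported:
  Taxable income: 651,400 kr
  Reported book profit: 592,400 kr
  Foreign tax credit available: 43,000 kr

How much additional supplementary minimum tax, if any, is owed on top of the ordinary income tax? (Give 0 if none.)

Ordinary income tax:
  28,000 kr × 7% = 1,960 kr
  619,000 kr × 18% = 111,420 kr
  4,400 kr × 23% = 1,012 kr
  → 114,392 kr
  Less foreign tax credit 43,000 kr → 71,392 kr

Supplementary minimum tax:
  Base (reported book profit): 592,400 kr
  Exemption: 25% × (592,400 kr − 357,000 kr) = 58,850 kr ≥ 46,000 kr, so the exemption is fully phased out
  Base: 592,400 kr − 0 kr = 592,400 kr
  592,400 kr × 24% = 142,176 kr

Excess of supplementary minimum tax over ordinary income tax: 142,176 kr − 71,392 kr = 70,784 kr.

70,784 kr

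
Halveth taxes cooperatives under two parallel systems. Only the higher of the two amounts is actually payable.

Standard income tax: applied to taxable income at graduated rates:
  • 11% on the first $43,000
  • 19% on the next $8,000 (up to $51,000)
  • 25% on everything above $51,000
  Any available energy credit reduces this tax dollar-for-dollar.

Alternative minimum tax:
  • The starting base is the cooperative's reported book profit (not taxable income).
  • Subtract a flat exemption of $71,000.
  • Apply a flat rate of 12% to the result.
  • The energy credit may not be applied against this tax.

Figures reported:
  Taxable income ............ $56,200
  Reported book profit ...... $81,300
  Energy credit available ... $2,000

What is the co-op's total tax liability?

Standard income tax:
  $43,000 × 11% = $4,730
  $8,000 × 19% = $1,520
  $5,200 × 25% = $1,300
  → $7,550
  Less energy credit $2,000 → $5,550

Alternative minimum tax:
  Base (reported book profit): $81,300
  Less exemption $71,000 → base $10,300
  $10,300 × 12% = $1,236

$5,550 > $1,236, so the standard income tax governs.

$5,550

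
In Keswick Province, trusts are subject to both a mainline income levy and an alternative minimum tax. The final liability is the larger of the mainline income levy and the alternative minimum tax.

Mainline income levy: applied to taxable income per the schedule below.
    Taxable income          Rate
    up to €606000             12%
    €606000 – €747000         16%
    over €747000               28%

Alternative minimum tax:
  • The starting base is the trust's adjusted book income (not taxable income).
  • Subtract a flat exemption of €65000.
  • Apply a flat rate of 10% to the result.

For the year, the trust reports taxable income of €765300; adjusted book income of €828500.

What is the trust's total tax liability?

Mainline income levy:
  €606000 × 12% = €72720
  €141000 × 16% = €22560
  €18300 × 28% = €5124
  → €100404

Alternative minimum tax:
  Base (adjusted book income): €828500
  Less exemption €65000 → base €763500
  €763500 × 10% = €76350

€100404 > €76350, so the mainline income levy governs.

€100404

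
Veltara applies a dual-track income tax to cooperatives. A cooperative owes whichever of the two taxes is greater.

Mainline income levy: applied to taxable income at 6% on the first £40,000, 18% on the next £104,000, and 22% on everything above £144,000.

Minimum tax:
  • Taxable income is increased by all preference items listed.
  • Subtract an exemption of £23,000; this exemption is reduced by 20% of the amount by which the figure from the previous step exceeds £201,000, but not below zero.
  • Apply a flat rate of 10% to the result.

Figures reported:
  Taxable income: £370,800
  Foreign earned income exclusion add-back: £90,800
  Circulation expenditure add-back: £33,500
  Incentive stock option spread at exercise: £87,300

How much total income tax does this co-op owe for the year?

Minimum tax:
  Adjusted income: £370,800 + £90,800 + £33,500 + £87,300 = £582,400
  Exemption: 20% × (£582,400 − £201,000) = £76,280 ≥ £23,000, so the exemption is fully phased out
  Base: £582,400 − £0 = £582,400
  £582,400 × 10% = £58,240

Mainline income levy:
  £40,000 × 6% = £2,400
  £104,000 × 18% = £18,720
  £226,800 × 22% = £49,896
  → £71,016

£71,016 > £58,240, so the mainline income levy governs.

£71,016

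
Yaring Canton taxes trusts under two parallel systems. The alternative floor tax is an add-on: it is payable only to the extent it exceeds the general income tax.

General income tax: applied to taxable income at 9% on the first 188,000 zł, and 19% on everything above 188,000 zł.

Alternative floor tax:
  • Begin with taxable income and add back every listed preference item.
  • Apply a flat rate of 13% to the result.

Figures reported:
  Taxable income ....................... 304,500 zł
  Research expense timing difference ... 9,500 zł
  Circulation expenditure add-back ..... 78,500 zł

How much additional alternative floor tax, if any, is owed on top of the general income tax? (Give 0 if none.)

11,970 zł

General income tax:
  188,000 zł × 9% = 16,920 zł
  116,500 zł × 19% = 22,135 zł
  → 39,055 zł

Alternative floor tax:
  Adjusted income: 304,500 zł + 9,500 zł + 78,500 zł = 392,500 zł
  392,500 zł × 13% = 51,025 zł

Excess of alternative floor tax over general income tax: 51,025 zł − 39,055 zł = 11,970 zł.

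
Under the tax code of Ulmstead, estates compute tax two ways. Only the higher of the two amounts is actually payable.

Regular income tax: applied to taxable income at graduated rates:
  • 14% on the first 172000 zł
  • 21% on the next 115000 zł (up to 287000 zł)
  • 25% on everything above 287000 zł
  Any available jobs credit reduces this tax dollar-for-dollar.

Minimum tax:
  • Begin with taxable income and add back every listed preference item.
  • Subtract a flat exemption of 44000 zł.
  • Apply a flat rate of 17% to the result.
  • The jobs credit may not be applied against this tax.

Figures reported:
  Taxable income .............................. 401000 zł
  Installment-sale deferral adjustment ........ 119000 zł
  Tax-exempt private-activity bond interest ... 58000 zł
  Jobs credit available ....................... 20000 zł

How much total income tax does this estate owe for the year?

Regular income tax:
  172000 zł × 14% = 24080 zł
  115000 zł × 21% = 24150 zł
  114000 zł × 25% = 28500 zł
  → 76730 zł
  Less jobs credit 20000 zł → 56730 zł

Minimum tax:
  Adjusted income: 401000 zł + 119000 zł + 58000 zł = 578000 zł
  Less exemption 44000 zł → base 534000 zł
  534000 zł × 17% = 90780 zł

90780 zł > 56730 zł, so the minimum tax is the binding amount.

90780 zł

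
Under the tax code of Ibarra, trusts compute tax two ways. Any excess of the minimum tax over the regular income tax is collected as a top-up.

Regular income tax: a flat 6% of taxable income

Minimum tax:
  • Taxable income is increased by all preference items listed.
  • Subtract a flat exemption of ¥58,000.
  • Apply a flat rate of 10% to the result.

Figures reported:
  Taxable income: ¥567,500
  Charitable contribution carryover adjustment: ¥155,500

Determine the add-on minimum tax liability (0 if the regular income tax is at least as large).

Minimum tax:
  Adjusted income: ¥567,500 + ¥155,500 = ¥723,000
  Less exemption ¥58,000 → base ¥665,000
  ¥665,000 × 10% = ¥66,500

Regular income tax:
  ¥567,500 × 6% = ¥34,050

Excess of minimum tax over regular income tax: ¥66,500 − ¥34,050 = ¥32,450.

¥32,450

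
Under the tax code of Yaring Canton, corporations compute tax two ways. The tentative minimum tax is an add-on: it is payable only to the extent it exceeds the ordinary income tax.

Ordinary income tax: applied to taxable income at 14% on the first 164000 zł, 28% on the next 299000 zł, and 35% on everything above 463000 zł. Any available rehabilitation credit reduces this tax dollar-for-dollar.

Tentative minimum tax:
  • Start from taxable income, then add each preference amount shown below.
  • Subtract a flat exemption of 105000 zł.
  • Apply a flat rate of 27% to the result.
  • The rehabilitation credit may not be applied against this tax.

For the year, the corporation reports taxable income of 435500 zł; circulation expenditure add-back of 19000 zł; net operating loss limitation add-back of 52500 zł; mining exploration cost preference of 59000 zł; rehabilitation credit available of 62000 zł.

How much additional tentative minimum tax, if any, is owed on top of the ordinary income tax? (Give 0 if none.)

87490 zł

Tentative minimum tax:
  Adjusted income: 435500 zł + 19000 zł + 52500 zł + 59000 zł = 566000 zł
  Less exemption 105000 zł → base 461000 zł
  461000 zł × 27% = 124470 zł

Ordinary income tax:
  164000 zł × 14% = 22960 zł
  271500 zł × 28% = 76020 zł
  → 98980 zł
  Less rehabilitation credit 62000 zł → 36980 zł

Excess of tentative minimum tax over ordinary income tax: 124470 zł − 36980 zł = 87490 zł.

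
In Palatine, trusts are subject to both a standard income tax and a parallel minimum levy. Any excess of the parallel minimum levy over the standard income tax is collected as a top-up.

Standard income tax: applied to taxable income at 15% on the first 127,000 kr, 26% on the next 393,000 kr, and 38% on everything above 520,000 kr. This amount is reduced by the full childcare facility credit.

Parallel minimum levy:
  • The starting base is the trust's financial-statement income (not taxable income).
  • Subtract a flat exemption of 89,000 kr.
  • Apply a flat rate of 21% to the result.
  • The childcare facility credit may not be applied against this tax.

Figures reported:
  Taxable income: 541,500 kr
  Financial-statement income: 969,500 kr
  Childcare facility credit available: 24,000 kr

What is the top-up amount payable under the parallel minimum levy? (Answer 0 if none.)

Parallel minimum levy:
  Base (financial-statement income): 969,500 kr
  Less exemption 89,000 kr → base 880,500 kr
  880,500 kr × 21% = 184,905 kr

Standard income tax:
  127,000 kr × 15% = 19,050 kr
  393,000 kr × 26% = 102,180 kr
  21,500 kr × 38% = 8,170 kr
  → 129,400 kr
  Less childcare facility credit 24,000 kr → 105,400 kr

Excess of parallel minimum levy over standard income tax: 184,905 kr − 105,400 kr = 79,505 kr.

79,505 kr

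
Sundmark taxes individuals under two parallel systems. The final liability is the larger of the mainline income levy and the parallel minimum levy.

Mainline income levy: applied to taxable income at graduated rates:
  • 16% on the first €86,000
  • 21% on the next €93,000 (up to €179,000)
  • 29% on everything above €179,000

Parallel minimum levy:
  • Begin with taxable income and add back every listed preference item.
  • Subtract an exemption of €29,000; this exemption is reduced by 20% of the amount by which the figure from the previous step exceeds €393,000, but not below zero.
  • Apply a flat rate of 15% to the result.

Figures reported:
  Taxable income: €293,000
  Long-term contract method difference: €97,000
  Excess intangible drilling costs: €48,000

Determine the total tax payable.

€66,350

Parallel minimum levy:
  Adjusted income: €293,000 + €97,000 + €48,000 = €438,000
  Exemption: €29,000 − 20% × (€438,000 − €393,000) = €29,000 − €9,000 = €20,000
  Base: €438,000 − €20,000 = €418,000
  €418,000 × 15% = €62,700

Mainline income levy:
  €86,000 × 16% = €13,760
  €93,000 × 21% = €19,530
  €114,000 × 29% = €33,060
  → €66,350

€66,350 > €62,700, so the mainline income levy governs.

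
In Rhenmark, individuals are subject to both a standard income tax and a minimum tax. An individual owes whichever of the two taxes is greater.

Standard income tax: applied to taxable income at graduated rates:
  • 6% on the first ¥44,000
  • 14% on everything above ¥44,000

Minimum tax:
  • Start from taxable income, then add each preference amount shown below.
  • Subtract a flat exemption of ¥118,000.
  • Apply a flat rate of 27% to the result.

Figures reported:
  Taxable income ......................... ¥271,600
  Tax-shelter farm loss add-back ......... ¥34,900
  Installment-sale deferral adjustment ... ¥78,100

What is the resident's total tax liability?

¥71,982

Standard income tax:
  ¥44,000 × 6% = ¥2,640
  ¥227,600 × 14% = ¥31,864
  → ¥34,504

Minimum tax:
  Adjusted income: ¥271,600 + ¥34,900 + ¥78,100 = ¥384,600
  Less exemption ¥118,000 → base ¥266,600
  ¥266,600 × 27% = ¥71,982

¥71,982 > ¥34,504, so the minimum tax is the binding amount.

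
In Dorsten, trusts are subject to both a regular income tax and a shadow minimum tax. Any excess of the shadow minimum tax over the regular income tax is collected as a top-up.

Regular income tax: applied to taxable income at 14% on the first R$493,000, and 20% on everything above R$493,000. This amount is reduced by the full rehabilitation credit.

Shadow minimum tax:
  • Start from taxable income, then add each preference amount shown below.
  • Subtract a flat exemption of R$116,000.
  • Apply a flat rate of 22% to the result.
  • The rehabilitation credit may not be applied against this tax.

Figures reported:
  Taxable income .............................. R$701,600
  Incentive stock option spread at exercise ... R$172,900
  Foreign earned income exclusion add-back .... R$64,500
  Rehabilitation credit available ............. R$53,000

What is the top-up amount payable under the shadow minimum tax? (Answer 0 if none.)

R$123,320

Regular income tax:
  R$493,000 × 14% = R$69,020
  R$208,600 × 20% = R$41,720
  → R$110,740
  Less rehabilitation credit R$53,000 → R$57,740

Shadow minimum tax:
  Adjusted income: R$701,600 + R$172,900 + R$64,500 = R$939,000
  Less exemption R$116,000 → base R$823,000
  R$823,000 × 22% = R$181,060

Excess of shadow minimum tax over regular income tax: R$181,060 − R$57,740 = R$123,320.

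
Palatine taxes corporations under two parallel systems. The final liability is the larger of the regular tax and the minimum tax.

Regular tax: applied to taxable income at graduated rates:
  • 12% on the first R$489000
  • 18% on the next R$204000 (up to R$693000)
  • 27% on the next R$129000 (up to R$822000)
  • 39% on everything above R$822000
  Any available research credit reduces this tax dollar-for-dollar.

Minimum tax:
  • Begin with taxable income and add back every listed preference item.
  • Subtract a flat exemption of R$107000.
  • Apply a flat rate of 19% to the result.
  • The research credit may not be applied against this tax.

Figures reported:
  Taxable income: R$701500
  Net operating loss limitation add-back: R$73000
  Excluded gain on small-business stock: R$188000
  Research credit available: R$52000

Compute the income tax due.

Minimum tax:
  Adjusted income: R$701500 + R$73000 + R$188000 = R$962500
  Less exemption R$107000 → base R$855500
  R$855500 × 19% = R$162545

Regular tax:
  R$489000 × 12% = R$58680
  R$204000 × 18% = R$36720
  R$8500 × 27% = R$2295
  → R$97695
  Less research credit R$52000 → R$45695

R$162545 > R$45695, so the minimum tax is the binding amount.

R$162545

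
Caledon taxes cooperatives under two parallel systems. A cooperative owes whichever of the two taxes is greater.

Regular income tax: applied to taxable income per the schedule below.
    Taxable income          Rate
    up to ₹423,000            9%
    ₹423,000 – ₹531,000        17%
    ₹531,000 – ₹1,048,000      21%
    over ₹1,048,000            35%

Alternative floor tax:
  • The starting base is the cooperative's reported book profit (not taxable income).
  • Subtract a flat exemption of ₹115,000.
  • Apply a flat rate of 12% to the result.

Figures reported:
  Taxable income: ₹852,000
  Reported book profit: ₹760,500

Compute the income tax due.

₹123,840

Regular income tax:
  ₹423,000 × 9% = ₹38,070
  ₹108,000 × 17% = ₹18,360
  ₹321,000 × 21% = ₹67,410
  → ₹123,840

Alternative floor tax:
  Base (reported book profit): ₹760,500
  Less exemption ₹115,000 → base ₹645,500
  ₹645,500 × 12% = ₹77,460

₹123,840 > ₹77,460, so the regular income tax governs.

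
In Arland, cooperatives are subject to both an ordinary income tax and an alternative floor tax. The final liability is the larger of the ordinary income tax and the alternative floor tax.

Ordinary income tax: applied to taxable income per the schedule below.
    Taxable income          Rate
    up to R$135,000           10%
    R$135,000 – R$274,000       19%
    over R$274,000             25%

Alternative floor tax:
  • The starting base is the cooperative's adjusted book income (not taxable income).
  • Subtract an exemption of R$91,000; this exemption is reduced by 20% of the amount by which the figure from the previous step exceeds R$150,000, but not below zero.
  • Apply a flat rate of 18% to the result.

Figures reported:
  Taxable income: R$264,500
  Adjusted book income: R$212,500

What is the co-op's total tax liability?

R$38,105

Ordinary income tax:
  R$135,000 × 10% = R$13,500
  R$129,500 × 19% = R$24,605
  → R$38,105

Alternative floor tax:
  Base (adjusted book income): R$212,500
  Exemption: R$91,000 − 20% × (R$212,500 − R$150,000) = R$91,000 − R$12,500 = R$78,500
  Base: R$212,500 − R$78,500 = R$134,000
  R$134,000 × 18% = R$24,120

R$38,105 > R$24,120, so the ordinary income tax governs.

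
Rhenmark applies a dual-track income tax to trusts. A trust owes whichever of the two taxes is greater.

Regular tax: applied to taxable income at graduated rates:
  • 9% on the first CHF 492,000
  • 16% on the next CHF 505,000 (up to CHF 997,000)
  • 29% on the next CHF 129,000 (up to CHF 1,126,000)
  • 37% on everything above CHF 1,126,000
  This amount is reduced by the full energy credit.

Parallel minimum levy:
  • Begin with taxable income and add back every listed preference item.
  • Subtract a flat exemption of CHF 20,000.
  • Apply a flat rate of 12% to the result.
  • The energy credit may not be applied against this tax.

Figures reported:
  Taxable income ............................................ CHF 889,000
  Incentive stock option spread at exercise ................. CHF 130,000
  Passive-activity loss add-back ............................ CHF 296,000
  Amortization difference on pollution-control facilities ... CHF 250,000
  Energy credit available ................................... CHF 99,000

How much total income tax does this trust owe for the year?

Regular tax:
  CHF 492,000 × 9% = CHF 44,280
  CHF 397,000 × 16% = CHF 63,520
  → CHF 107,800
  Less energy credit CHF 99,000 → CHF 8,800

Parallel minimum levy:
  Adjusted income: CHF 889,000 + CHF 130,000 + CHF 296,000 + CHF 250,000 = CHF 1,565,000
  Less exemption CHF 20,000 → base CHF 1,545,000
  CHF 1,545,000 × 12% = CHF 185,400

CHF 185,400 > CHF 8,800, so the parallel minimum levy is the binding amount.

CHF 185,400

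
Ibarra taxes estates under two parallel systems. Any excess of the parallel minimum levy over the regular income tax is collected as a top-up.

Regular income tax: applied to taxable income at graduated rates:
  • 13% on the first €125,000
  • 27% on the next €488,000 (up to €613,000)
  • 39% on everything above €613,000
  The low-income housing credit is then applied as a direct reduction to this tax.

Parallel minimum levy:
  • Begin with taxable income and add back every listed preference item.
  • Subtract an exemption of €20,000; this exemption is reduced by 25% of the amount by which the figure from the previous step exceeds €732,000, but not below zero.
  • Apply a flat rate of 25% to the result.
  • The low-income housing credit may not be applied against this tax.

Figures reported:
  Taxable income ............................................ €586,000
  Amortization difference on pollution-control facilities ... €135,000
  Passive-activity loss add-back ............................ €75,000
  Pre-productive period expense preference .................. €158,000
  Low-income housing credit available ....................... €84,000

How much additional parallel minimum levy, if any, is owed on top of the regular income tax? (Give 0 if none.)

Regular income tax:
  €125,000 × 13% = €16,250
  €461,000 × 27% = €124,470
  → €140,720
  Less low-income housing credit €84,000 → €56,720

Parallel minimum levy:
  Adjusted income: €586,000 + €135,000 + €75,000 + €158,000 = €954,000
  Exemption: 25% × (€954,000 − €732,000) = €55,500 ≥ €20,000, so the exemption is fully phased out
  Base: €954,000 − €0 = €954,000
  €954,000 × 25% = €238,500

Excess of parallel minimum levy over regular income tax: €238,500 − €56,720 = €181,780.

€181,780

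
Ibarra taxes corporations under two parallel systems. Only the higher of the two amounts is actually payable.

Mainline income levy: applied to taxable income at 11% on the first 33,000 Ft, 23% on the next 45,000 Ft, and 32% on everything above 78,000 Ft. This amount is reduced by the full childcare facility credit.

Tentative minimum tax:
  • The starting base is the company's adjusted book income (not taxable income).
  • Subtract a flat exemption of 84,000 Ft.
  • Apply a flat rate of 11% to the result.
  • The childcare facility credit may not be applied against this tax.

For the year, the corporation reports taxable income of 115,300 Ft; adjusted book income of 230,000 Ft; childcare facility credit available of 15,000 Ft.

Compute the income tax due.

16,060 Ft

Tentative minimum tax:
  Base (adjusted book income): 230,000 Ft
  Less exemption 84,000 Ft → base 146,000 Ft
  146,000 Ft × 11% = 16,060 Ft

Mainline income levy:
  33,000 Ft × 11% = 3,630 Ft
  45,000 Ft × 23% = 10,350 Ft
  37,300 Ft × 32% = 11,936 Ft
  → 25,916 Ft
  Less childcare facility credit 15,000 Ft → 10,916 Ft

16,060 Ft > 10,916 Ft, so the tentative minimum tax is the binding amount.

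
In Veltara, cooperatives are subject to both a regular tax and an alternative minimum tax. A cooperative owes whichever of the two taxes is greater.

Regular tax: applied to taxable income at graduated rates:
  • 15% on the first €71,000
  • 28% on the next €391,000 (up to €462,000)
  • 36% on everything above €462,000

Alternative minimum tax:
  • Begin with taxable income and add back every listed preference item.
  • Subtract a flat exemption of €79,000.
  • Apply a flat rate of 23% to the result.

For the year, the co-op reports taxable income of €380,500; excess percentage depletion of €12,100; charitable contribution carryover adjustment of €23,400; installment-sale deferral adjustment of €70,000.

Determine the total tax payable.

€97,310

Regular tax:
  €71,000 × 15% = €10,650
  €309,500 × 28% = €86,660
  → €97,310

Alternative minimum tax:
  Adjusted income: €380,500 + €12,100 + €23,400 + €70,000 = €486,000
  Less exemption €79,000 → base €407,000
  €407,000 × 23% = €93,610

€97,310 > €93,610, so the regular tax governs.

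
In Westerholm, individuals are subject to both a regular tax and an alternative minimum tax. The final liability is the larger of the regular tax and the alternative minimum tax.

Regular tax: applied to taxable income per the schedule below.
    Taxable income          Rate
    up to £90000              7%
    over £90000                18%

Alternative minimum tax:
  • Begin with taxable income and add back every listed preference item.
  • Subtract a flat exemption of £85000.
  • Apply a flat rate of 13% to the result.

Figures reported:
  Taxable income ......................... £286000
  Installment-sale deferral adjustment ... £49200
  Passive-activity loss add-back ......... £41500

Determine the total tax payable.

£41580

Regular tax:
  £90000 × 7% = £6300
  £196000 × 18% = £35280
  → £41580

Alternative minimum tax:
  Adjusted income: £286000 + £49200 + £41500 = £376700
  Less exemption £85000 → base £291700
  £291700 × 13% = £37921

£41580 > £37921, so the regular tax governs.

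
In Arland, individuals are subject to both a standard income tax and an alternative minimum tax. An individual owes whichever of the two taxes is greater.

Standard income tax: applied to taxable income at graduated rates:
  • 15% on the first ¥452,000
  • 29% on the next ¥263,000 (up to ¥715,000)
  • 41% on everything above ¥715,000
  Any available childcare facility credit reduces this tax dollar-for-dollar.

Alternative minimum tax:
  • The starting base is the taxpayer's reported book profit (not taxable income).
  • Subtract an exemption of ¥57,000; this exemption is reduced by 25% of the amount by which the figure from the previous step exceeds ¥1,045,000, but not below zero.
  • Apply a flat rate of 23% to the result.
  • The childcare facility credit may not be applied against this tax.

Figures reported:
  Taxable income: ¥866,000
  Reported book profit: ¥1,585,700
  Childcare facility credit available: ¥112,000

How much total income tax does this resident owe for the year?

¥364,711

Standard income tax:
  ¥452,000 × 15% = ¥67,800
  ¥263,000 × 29% = ¥76,270
  ¥151,000 × 41% = ¥61,910
  → ¥205,980
  Less childcare facility credit ¥112,000 → ¥93,980

Alternative minimum tax:
  Base (reported book profit): ¥1,585,700
  Exemption: 25% × (¥1,585,700 − ¥1,045,000) = ¥135,175 ≥ ¥57,000, so the exemption is fully phased out
  Base: ¥1,585,700 − ¥0 = ¥1,585,700
  ¥1,585,700 × 23% = ¥364,711

¥364,711 > ¥93,980, so the alternative minimum tax is the binding amount.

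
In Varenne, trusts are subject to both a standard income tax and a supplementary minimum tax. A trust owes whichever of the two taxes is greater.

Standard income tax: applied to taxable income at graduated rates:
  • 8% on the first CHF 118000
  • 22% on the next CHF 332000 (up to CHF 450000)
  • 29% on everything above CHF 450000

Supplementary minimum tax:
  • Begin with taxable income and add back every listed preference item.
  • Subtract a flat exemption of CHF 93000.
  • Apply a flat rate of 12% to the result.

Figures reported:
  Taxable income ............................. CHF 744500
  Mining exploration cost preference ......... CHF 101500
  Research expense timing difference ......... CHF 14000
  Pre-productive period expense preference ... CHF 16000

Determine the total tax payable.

Supplementary minimum tax:
  Adjusted income: CHF 744500 + CHF 101500 + CHF 14000 + CHF 16000 = CHF 876000
  Less exemption CHF 93000 → base CHF 783000
  CHF 783000 × 12% = CHF 93960

Standard income tax:
  CHF 118000 × 8% = CHF 9440
  CHF 332000 × 22% = CHF 73040
  CHF 294500 × 29% = CHF 85405
  → CHF 167885

CHF 167885 > CHF 93960, so the standard income tax governs.

CHF 167885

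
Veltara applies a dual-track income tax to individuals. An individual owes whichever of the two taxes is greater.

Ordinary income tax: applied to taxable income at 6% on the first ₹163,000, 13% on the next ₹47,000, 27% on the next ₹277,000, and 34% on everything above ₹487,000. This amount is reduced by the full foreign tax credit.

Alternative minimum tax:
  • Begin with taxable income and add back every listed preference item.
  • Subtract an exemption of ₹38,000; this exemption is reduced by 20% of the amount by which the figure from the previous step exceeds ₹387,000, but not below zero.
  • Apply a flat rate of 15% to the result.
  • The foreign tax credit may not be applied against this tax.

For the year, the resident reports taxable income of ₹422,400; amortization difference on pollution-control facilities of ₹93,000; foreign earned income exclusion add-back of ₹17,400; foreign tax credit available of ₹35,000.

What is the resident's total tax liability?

₹78,594

Ordinary income tax:
  ₹163,000 × 6% = ₹9,780
  ₹47,000 × 13% = ₹6,110
  ₹212,400 × 27% = ₹57,348
  → ₹73,238
  Less foreign tax credit ₹35,000 → ₹38,238

Alternative minimum tax:
  Adjusted income: ₹422,400 + ₹93,000 + ₹17,400 = ₹532,800
  Exemption: ₹38,000 − 20% × (₹532,800 − ₹387,000) = ₹38,000 − ₹29,160 = ₹8,840
  Base: ₹532,800 − ₹8,840 = ₹523,960
  ₹523,960 × 15% = ₹78,594

₹78,594 > ₹38,238, so the alternative minimum tax is the binding amount.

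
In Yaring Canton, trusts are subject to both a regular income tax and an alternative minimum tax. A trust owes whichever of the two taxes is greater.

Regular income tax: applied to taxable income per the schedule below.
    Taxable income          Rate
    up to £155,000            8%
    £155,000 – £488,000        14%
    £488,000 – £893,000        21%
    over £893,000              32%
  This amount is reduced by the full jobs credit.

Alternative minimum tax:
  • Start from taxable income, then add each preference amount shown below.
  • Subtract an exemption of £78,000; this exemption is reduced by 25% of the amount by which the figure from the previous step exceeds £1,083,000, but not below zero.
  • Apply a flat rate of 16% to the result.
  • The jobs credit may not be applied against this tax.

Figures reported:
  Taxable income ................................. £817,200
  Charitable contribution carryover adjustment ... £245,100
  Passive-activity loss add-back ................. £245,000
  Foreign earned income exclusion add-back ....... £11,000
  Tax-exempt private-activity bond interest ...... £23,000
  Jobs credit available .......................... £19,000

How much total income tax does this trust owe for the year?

Alternative minimum tax:
  Adjusted income: £817,200 + £245,100 + £245,000 + £11,000 + £23,000 = £1,341,300
  Exemption: £78,000 − 25% × (£1,341,300 − £1,083,000) = £78,000 − £64,575 = £13,425
  Base: £1,341,300 − £13,425 = £1,327,875
  £1,327,875 × 16% = £212,460

Regular income tax:
  £155,000 × 8% = £12,400
  £333,000 × 14% = £46,620
  £329,200 × 21% = £69,132
  → £128,152
  Less jobs credit £19,000 → £109,152

£212,460 > £109,152, so the alternative minimum tax is the binding amount.

£212,460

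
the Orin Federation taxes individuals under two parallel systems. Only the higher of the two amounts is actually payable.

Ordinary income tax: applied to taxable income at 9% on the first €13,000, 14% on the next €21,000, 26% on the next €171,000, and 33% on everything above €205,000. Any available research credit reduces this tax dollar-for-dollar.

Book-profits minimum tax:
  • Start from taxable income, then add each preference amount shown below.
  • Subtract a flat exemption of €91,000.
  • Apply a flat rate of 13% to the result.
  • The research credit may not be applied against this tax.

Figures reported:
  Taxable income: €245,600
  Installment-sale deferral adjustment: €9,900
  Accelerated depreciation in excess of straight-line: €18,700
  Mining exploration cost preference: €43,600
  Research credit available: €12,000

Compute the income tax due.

€49,968

Book-profits minimum tax:
  Adjusted income: €245,600 + €9,900 + €18,700 + €43,600 = €317,800
  Less exemption €91,000 → base €226,800
  €226,800 × 13% = €29,484

Ordinary income tax:
  €13,000 × 9% = €1,170
  €21,000 × 14% = €2,940
  €171,000 × 26% = €44,460
  €40,600 × 33% = €13,398
  → €61,968
  Less research credit €12,000 → €49,968

€49,968 > €29,484, so the ordinary income tax governs.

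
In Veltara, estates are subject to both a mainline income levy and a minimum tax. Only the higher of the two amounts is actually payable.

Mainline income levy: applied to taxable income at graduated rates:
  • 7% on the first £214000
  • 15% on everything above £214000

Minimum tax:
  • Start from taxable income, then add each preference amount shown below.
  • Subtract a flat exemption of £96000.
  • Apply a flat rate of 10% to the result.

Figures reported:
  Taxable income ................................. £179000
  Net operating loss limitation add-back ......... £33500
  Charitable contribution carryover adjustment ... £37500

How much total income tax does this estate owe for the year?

£15400

Minimum tax:
  Adjusted income: £179000 + £33500 + £37500 = £250000
  Less exemption £96000 → base £154000
  £154000 × 10% = £15400

Mainline income levy:
  £179000 × 7% = £12530

£15400 > £12530, so the minimum tax is the binding amount.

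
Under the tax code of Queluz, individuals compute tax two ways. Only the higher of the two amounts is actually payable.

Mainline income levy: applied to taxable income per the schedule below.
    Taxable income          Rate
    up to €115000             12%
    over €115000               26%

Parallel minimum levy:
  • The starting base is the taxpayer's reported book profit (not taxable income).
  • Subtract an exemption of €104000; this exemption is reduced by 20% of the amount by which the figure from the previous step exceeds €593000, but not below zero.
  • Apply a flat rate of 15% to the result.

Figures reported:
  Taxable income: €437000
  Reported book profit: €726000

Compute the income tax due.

€97520

Mainline income levy:
  €115000 × 12% = €13800
  €322000 × 26% = €83720
  → €97520

Parallel minimum levy:
  Base (reported book profit): €726000
  Exemption: €104000 − 20% × (€726000 − €593000) = €104000 − €26600 = €77400
  Base: €726000 − €77400 = €648600
  €648600 × 15% = €97290

€97520 > €97290, so the mainline income levy governs.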